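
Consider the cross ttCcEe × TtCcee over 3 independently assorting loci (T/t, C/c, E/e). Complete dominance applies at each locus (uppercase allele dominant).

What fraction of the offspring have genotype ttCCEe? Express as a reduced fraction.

P(ttCCEe) = 1/16

ttCcEe gametes: tCE×2, tCe×2, tcE×2, tce×2
TtCcee gametes: TCe×2, Tce×2, tCe×2, tce×2
ttCcEe×TtCcee grid (8·8=64): TtCCEe=4 TtCCee=4 TtCcEe=8 TtCcee=8 TtccEe=4 Ttccee=4 ttCCEe=4 ttCCee=4 ttCcEe=8 ttCcee=8 ttccEe=4 ttccee=4
ttCCEe hits 4/64; gcd=4; 4÷4/64÷4 = 1/16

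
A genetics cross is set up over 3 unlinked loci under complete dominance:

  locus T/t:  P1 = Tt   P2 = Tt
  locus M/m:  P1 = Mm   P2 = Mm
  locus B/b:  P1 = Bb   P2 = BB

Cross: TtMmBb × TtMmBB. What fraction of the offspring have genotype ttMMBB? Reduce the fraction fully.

TtMmBb gametes: TMB×1, TMb×1, TmB×1, Tmb×1, tMB×1, tMb×1, tmB×1, tmb×1
TtMmBB gametes: TMB×2, TmB×2, tMB×2, tmB×2
TtMmBb×TtMmBB grid (8·8=64): TTMMBB=2 TTMMBb=2 TTMmBB=4 TTMmBb=4 TTmmBB=2 TTmmBb=2 TtMMBB=4 TtMMBb=4 TtMmBB=8 TtMmBb=8 TtmmBB=4 TtmmBb=4 ttMMBB=2 ttMMBb=2 ttMmBB=4 ttMmBb=4 ttmmBB=2 ttmmBb=2
ttMMBB hits 2/64; gcd=2; 2÷2/64÷2 = 1/32

P(ttMMBB) = 1/32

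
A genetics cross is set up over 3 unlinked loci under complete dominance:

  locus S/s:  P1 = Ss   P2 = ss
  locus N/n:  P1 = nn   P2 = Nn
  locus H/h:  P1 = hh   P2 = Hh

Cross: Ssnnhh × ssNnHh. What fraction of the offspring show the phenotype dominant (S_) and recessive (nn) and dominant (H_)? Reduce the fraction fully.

Ssnnhh gametes: Snh×4, snh×4
ssNnHh gametes: sNH×2, sNh×2, snH×2, snh×2
Ssnnhh×ssNnHh grid (8·8=64): SsNnHh=8 SsNnhh=8 SsnnHh=8 Ssnnhh=8 ssNnHh=8 ssNnhh=8 ssnnHh=8 ssnnhh=8
S_ nn H_ hits 8/64; gcd=8; 8÷8/64÷8 = 1/8

P(S_ nn H_) = 1/8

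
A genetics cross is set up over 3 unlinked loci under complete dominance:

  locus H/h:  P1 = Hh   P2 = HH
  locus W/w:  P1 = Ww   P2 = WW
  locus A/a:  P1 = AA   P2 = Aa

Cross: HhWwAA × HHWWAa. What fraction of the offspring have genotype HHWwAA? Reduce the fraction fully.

P(HHWwAA) = 1/8

HhWwAA gametes: HWA×2, HwA×2, hWA×2, hwA×2
HHWWAa gametes: HWA×4, HWa×4
HhWwAA×HHWWAa grid (8·8=64): HHWWAA=8 HHWWAa=8 HHWwAA=8 HHWwAa=8 HhWWAA=8 HhWWAa=8 HhWwAA=8 HhWwAa=8
HHWwAA hits 8/64; gcd=8; 8÷8/64÷8 = 1/8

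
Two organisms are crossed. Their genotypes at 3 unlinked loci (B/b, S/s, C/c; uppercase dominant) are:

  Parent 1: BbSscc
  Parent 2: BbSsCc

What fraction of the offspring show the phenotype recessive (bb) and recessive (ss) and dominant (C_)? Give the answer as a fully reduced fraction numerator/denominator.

BbSscc gametes: BSc×2, Bsc×2, bSc×2, bsc×2
BbSsCc gametes: BSC×1, BSc×1, BsC×1, Bsc×1, bSC×1, bSc×1, bsC×1, bsc×1
BbSscc×BbSsCc grid (8·8=64): BBSSCc=2 BBSScc=2 BBSsCc=4 BBSscc=4 BBssCc=2 BBsscc=2 BbSSCc=4 BbSScc=4 BbSsCc=8 BbSscc=8 BbssCc=4 Bbsscc=4 bbSSCc=2 bbSScc=2 bbSsCc=4 bbSscc=4 bbssCc=2 bbsscc=2
bb ss C_ hits 2/64; gcd=2; 2÷2/64÷2 = 1/32

P(bb ss C_) = 1/32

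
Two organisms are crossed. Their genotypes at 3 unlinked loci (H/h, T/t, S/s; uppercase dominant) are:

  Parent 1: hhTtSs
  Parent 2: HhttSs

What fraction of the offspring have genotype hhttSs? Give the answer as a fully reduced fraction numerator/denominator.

P(hhttSs) = 1/8

hhTtSs gametes: hTS×2, hTs×2, htS×2, hts×2
HhttSs gametes: HtS×2, Hts×2, htS×2, hts×2
hhTtSs×HhttSs grid (8·8=64): HhTtSS=4 HhTtSs=8 HhTtss=4 HhttSS=4 HhttSs=8 Hhttss=4 hhTtSS=4 hhTtSs=8 hhTtss=4 hhttSS=4 hhttSs=8 hhttss=4
hhttSs hits 8/64; gcd=8; 8÷8/64÷8 = 1/8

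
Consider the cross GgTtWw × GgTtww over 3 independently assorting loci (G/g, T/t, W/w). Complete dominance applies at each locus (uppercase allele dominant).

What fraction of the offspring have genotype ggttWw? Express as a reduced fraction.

GgTtWw gametes: GTW×1, GTw×1, GtW×1, Gtw×1, gTW×1, gTw×1, gtW×1, gtw×1
GgTtww gametes: GTw×2, Gtw×2, gTw×2, gtw×2
GgTtWw×GgTtww grid (8·8=64): GGTTWw=2 GGTTww=2 GGTtWw=4 GGTtww=4 GGttWw=2 GGttww=2 GgTTWw=4 GgTTww=4 GgTtWw=8 GgTtww=8 GgttWw=4 Ggttww=4 ggTTWw=2 ggTTww=2 ggTtWw=4 ggTtww=4 ggttWw=2 ggttww=2
ggttWw hits 2/64; gcd=2; 2÷2/64÷2 = 1/32

P(ggttWw) = 1/32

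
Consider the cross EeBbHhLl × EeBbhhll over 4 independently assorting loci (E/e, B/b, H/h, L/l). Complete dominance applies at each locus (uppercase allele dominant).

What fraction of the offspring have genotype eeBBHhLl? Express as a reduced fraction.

EeBbHhLl gametes: EBHL×1, EBHl×1, EBhL×1, EBhl×1, EbHL×1, EbHl×1, EbhL×1, Ebhl×1, eBHL×1, eBHl×1, eBhL×1, eBhl×1, ebHL×1, ebHl×1, ebhL×1, ebhl×1
EeBbhhll gametes: EBhl×4, Ebhl×4, eBhl×4, ebhl×4
EeBbHhLl×EeBbhhll grid (16·16=256): EEBBHhLl=4 EEBBHhll=4 EEBBhhLl=4 EEBBhhll=4 EEBbHhLl=8 EEBbHhll=8 EEBbhhLl=8 EEBbhhll=8 EEbbHhLl=4 EEbbHhll=4 EEbbhhLl=4 EEbbhhll=4 EeBBHhLl=8 EeBBHhll=8 EeBBhhLl=8 EeBBhhll=8 EeBbHhLl=16 EeBbHhll=16 EeBbhhLl=16 EeBbhhll=16 EebbHhLl=8 EebbHhll=8 EebbhhLl=8 Eebbhhll=8 eeBBHhLl=4 eeBBHhll=4 eeBBhhLl=4 eeBBhhll=4 eeBbHhLl=8 eeBbHhll=8 eeBbhhLl=8 eeBbhhll=8 eebbHhLl=4 eebbHhll=4 eebbhhLl=4 eebbhhll=4
eeBBHhLl hits 4/256; gcd=4; 4÷4/256÷4 = 1/64

P(eeBBHhLl) = 1/64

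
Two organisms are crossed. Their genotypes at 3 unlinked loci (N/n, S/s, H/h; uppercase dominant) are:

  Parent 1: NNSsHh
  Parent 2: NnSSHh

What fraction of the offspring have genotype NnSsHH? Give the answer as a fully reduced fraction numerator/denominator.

NNSsHh gametes: NSH×2, NSh×2, NsH×2, Nsh×2
NnSSHh gametes: NSH×2, NSh×2, nSH×2, nSh×2
NNSsHh×NnSSHh grid (8·8=64): NNSSHH=4 NNSSHh=8 NNSShh=4 NNSsHH=4 NNSsHh=8 NNSshh=4 NnSSHH=4 NnSSHh=8 NnSShh=4 NnSsHH=4 NnSsHh=8 NnSshh=4
NnSsHH hits 4/64; gcd=4; 4÷4/64÷4 = 1/16

P(NnSsHH) = 1/16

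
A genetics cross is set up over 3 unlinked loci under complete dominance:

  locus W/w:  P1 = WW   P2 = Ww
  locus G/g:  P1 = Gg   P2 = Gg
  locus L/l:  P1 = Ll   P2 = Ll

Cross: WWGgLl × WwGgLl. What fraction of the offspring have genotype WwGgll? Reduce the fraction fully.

WWGgLl gametes: WGL×2, WGl×2, WgL×2, Wgl×2
WwGgLl gametes: WGL×1, WGl×1, WgL×1, Wgl×1, wGL×1, wGl×1, wgL×1, wgl×1
WWGgLl×WwGgLl grid (8·8=64): WWGGLL=2 WWGGLl=4 WWGGll=2 WWGgLL=4 WWGgLl=8 WWGgll=4 WWggLL=2 WWggLl=4 WWggll=2 WwGGLL=2 WwGGLl=4 WwGGll=2 WwGgLL=4 WwGgLl=8 WwGgll=4 WwggLL=2 WwggLl=4 Wwggll=2
WwGgll hits 4/64; gcd=4; 4÷4/64÷4 = 1/16

P(WwGgll) = 1/16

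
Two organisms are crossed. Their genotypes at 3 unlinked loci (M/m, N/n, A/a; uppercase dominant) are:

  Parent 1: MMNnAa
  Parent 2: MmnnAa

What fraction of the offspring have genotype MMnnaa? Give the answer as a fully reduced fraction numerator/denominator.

MMNnAa gametes: MNA×2, MNa×2, MnA×2, Mna×2
MmnnAa gametes: MnA×2, Mna×2, mnA×2, mna×2
MMNnAa×MmnnAa grid (8·8=64): MMNnAA=4 MMNnAa=8 MMNnaa=4 MMnnAA=4 MMnnAa=8 MMnnaa=4 MmNnAA=4 MmNnAa=8 MmNnaa=4 MmnnAA=4 MmnnAa=8 Mmnnaa=4
MMnnaa hits 4/64; gcd=4; 4÷4/64÷4 = 1/16

P(MMnnaa) = 1/16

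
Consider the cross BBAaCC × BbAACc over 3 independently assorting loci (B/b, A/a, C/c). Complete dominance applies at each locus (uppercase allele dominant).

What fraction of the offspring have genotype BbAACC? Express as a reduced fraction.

BBAaCC gametes: BAC×4, BaC×4
BbAACc gametes: BAC×2, BAc×2, bAC×2, bAc×2
BBAaCC×BbAACc grid (8·8=64): BBAACC=8 BBAACc=8 BBAaCC=8 BBAaCc=8 BbAACC=8 BbAACc=8 BbAaCC=8 BbAaCc=8
BbAACC hits 8/64; gcd=8; 8÷8/64÷8 = 1/8

P(BbAACC) = 1/8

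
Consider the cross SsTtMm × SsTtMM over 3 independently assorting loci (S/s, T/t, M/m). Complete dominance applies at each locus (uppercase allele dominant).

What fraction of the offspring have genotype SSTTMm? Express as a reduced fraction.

P(SSTTMm) = 1/32

SsTtMm gametes: STM×1, STm×1, StM×1, Stm×1, sTM×1, sTm×1, stM×1, stm×1
SsTtMM gametes: STM×2, StM×2, sTM×2, stM×2
SsTtMm×SsTtMM grid (8·8=64): SSTTMM=2 SSTTMm=2 SSTtMM=4 SSTtMm=4 SSttMM=2 SSttMm=2 SsTTMM=4 SsTTMm=4 SsTtMM=8 SsTtMm=8 SsttMM=4 SsttMm=4 ssTTMM=2 ssTTMm=2 ssTtMM=4 ssTtMm=4 ssttMM=2 ssttMm=2
SSTTMm hits 2/64; gcd=2; 2÷2/64÷2 = 1/32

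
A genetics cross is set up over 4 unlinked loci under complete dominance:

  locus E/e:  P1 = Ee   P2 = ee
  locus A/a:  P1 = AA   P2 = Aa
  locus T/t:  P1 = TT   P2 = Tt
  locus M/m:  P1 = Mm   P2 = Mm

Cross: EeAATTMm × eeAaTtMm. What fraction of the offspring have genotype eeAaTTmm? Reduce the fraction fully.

P(eeAaTTmm) = 1/32

EeAATTMm gametes: EATM×4, EATm×4, eATM×4, eATm×4
eeAaTtMm gametes: eATM×2, eATm×2, eAtM×2, eAtm×2, eaTM×2, eaTm×2, eatM×2, eatm×2
EeAATTMm×eeAaTtMm grid (16·16=256): EeAATTMM=8 EeAATTMm=16 EeAATTmm=8 EeAATtMM=8 EeAATtMm=16 EeAATtmm=8 EeAaTTMM=8 EeAaTTMm=16 EeAaTTmm=8 EeAaTtMM=8 EeAaTtMm=16 EeAaTtmm=8 eeAATTMM=8 eeAATTMm=16 eeAATTmm=8 eeAATtMM=8 eeAATtMm=16 eeAATtmm=8 eeAaTTMM=8 eeAaTTMm=16 eeAaTTmm=8 eeAaTtMM=8 eeAaTtMm=16 eeAaTtmm=8
eeAaTTmm hits 8/256; gcd=8; 8÷8/256÷8 = 1/32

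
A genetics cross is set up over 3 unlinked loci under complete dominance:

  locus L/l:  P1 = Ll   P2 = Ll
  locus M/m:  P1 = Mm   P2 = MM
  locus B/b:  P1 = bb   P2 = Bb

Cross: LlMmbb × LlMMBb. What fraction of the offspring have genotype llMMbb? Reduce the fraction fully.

LlMmbb gametes: LMb×2, Lmb×2, lMb×2, lmb×2
LlMMBb gametes: LMB×2, LMb×2, lMB×2, lMb×2
LlMmbb×LlMMBb grid (8·8=64): LLMMBb=4 LLMMbb=4 LLMmBb=4 LLMmbb=4 LlMMBb=8 LlMMbb=8 LlMmBb=8 LlMmbb=8 llMMBb=4 llMMbb=4 llMmBb=4 llMmbb=4
llMMbb hits 4/64; gcd=4; 4÷4/64÷4 = 1/16

P(llMMbb) = 1/16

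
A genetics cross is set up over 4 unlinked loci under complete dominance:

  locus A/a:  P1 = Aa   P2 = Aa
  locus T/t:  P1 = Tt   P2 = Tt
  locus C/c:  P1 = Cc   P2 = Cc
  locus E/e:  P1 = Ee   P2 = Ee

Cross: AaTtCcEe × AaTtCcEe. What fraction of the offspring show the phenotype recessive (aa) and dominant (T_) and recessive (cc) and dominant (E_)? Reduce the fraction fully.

P(aa T_ cc E_) = 9/256

AaTtCcEe gametes: ATCE×1, ATCe×1, ATcE×1, ATce×1, AtCE×1, AtCe×1, AtcE×1, Atce×1, aTCE×1, aTCe×1, aTcE×1, aTce×1, atCE×1, atCe×1, atcE×1, atce×1
AaTtCcEe gametes: ATCE×1, ATCe×1, ATcE×1, ATce×1, AtCE×1, AtCe×1, AtcE×1, Atce×1, aTCE×1, aTCe×1, aTcE×1, aTce×1, atCE×1, atCe×1, atcE×1, atce×1
AaTtCcEe×AaTtCcEe grid (16·16=256): AATTCCEE=1 AATTCCEe=2 AATTCCee=1 AATTCcEE=2 AATTCcEe=4 AATTCcee=2 AATTccEE=1 AATTccEe=2 AATTccee=1 AATtCCEE=2 AATtCCEe=4 AATtCCee=2 AATtCcEE=4 AATtCcEe=8 AATtCcee=4 AATtccEE=2 AATtccEe=4 AATtccee=2 AAttCCEE=1 AAttCCEe=2 AAttCCee=1 AAttCcEE=2 AAttCcEe=4 AAttCcee=2 AAttccEE=1 AAttccEe=2 AAttccee=1 AaTTCCEE=2 AaTTCCEe=4 AaTTCCee=2 AaTTCcEE=4 AaTTCcEe=8 AaTTCcee=4 AaTTccEE=2 AaTTccEe=4 AaTTccee=2 AaTtCCEE=4 AaTtCCEe=8 AaTtCCee=4 AaTtCcEE=8 AaTtCcEe=16 AaTtCcee=8 AaTtccEE=4 AaTtccEe=8 AaTtccee=4 AattCCEE=2 AattCCEe=4 AattCCee=2 AattCcEE=4 AattCcEe=8 AattCcee=4 AattccEE=2 AattccEe=4 Aattccee=2 aaTTCCEE=1 aaTTCCEe=2 aaTTCCee=1 aaTTCcEE=2 aaTTCcEe=4 aaTTCcee=2 aaTTccEE=1 aaTTccEe=2 aaTTccee=1 aaTtCCEE=2 aaTtCCEe=4 aaTtCCee=2 aaTtCcEE=4 aaTtCcEe=8 aaTtCcee=4 aaTtccEE=2 aaTtccEe=4 aaTtccee=2 aattCCEE=1 aattCCEe=2 aattCCee=1 aattCcEE=2 aattCcEe=4 aattCcee=2 aattccEE=1 aattccEe=2 aattccee=1
aa T_ cc E_ hits 9/256; gcd=1; 9÷1/256÷1 = 9/256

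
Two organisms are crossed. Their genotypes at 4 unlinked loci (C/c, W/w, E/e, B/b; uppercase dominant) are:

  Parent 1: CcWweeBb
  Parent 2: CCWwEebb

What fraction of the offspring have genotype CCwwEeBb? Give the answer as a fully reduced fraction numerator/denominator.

P(CCwwEeBb) = 1/32

CcWweeBb gametes: CWeB×2, CWeb×2, CweB×2, Cweb×2, cWeB×2, cWeb×2, cweB×2, cweb×2
CCWwEebb gametes: CWEb×4, CWeb×4, CwEb×4, Cweb×4
CcWweeBb×CCWwEebb grid (16·16=256): CCWWEeBb=8 CCWWEebb=8 CCWWeeBb=8 CCWWeebb=8 CCWwEeBb=16 CCWwEebb=16 CCWweeBb=16 CCWweebb=16 CCwwEeBb=8 CCwwEebb=8 CCwweeBb=8 CCwweebb=8 CcWWEeBb=8 CcWWEebb=8 CcWWeeBb=8 CcWWeebb=8 CcWwEeBb=16 CcWwEebb=16 CcWweeBb=16 CcWweebb=16 CcwwEeBb=8 CcwwEebb=8 CcwweeBb=8 Ccwweebb=8
CCwwEeBb hits 8/256; gcd=8; 8÷8/256÷8 = 1/32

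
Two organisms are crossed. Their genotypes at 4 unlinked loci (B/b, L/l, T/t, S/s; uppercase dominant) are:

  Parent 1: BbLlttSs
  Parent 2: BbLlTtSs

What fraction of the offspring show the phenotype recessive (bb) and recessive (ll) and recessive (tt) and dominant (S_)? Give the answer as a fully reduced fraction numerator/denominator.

BbLlttSs gametes: BLtS×2, BLts×2, BltS×2, Blts×2, bLtS×2, bLts×2, bltS×2, blts×2
BbLlTtSs gametes: BLTS×1, BLTs×1, BLtS×1, BLts×1, BlTS×1, BlTs×1, BltS×1, Blts×1, bLTS×1, bLTs×1, bLtS×1, bLts×1, blTS×1, blTs×1, bltS×1, blts×1
BbLlttSs×BbLlTtSs grid (16·16=256): BBLLTtSS=2 BBLLTtSs=4 BBLLTtss=2 BBLLttSS=2 BBLLttSs=4 BBLLttss=2 BBLlTtSS=4 BBLlTtSs=8 BBLlTtss=4 BBLlttSS=4 BBLlttSs=8 BBLlttss=4 BBllTtSS=2 BBllTtSs=4 BBllTtss=2 BBllttSS=2 BBllttSs=4 BBllttss=2 BbLLTtSS=4 BbLLTtSs=8 BbLLTtss=4 BbLLttSS=4 BbLLttSs=8 BbLLttss=4 BbLlTtSS=8 BbLlTtSs=16 BbLlTtss=8 BbLlttSS=8 BbLlttSs=16 BbLlttss=8 BbllTtSS=4 BbllTtSs=8 BbllTtss=4 BbllttSS=4 BbllttSs=8 Bbllttss=4 bbLLTtSS=2 bbLLTtSs=4 bbLLTtss=2 bbLLttSS=2 bbLLttSs=4 bbLLttss=2 bbLlTtSS=4 bbLlTtSs=8 bbLlTtss=4 bbLlttSS=4 bbLlttSs=8 bbLlttss=4 bbllTtSS=2 bbllTtSs=4 bbllTtss=2 bbllttSS=2 bbllttSs=4 bbllttss=2
bb ll tt S_ hits 6/256; gcd=2; 6÷2/256÷2 = 3/128

P(bb ll tt S_) = 3/128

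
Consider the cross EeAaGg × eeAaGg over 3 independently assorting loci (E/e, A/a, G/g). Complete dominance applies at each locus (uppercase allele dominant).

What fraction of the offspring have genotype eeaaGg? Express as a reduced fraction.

EeAaGg gametes: EAG×1, EAg×1, EaG×1, Eag×1, eAG×1, eAg×1, eaG×1, eag×1
eeAaGg gametes: eAG×2, eAg×2, eaG×2, eag×2
EeAaGg×eeAaGg grid (8·8=64): EeAAGG=2 EeAAGg=4 EeAAgg=2 EeAaGG=4 EeAaGg=8 EeAagg=4 EeaaGG=2 EeaaGg=4 Eeaagg=2 eeAAGG=2 eeAAGg=4 eeAAgg=2 eeAaGG=4 eeAaGg=8 eeAagg=4 eeaaGG=2 eeaaGg=4 eeaagg=2
eeaaGg hits 4/64; gcd=4; 4÷4/64÷4 = 1/16

P(eeaaGg) = 1/16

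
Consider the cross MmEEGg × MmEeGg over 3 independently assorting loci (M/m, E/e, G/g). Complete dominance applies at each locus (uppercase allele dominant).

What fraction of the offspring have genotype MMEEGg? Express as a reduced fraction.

P(MMEEGg) = 1/16

MmEEGg gametes: MEG×2, MEg×2, mEG×2, mEg×2
MmEeGg gametes: MEG×1, MEg×1, MeG×1, Meg×1, mEG×1, mEg×1, meG×1, meg×1
MmEEGg×MmEeGg grid (8·8=64): MMEEGG=2 MMEEGg=4 MMEEgg=2 MMEeGG=2 MMEeGg=4 MMEegg=2 MmEEGG=4 MmEEGg=8 MmEEgg=4 MmEeGG=4 MmEeGg=8 MmEegg=4 mmEEGG=2 mmEEGg=4 mmEEgg=2 mmEeGG=2 mmEeGg=4 mmEegg=2
MMEEGg hits 4/64; gcd=4; 4÷4/64÷4 = 1/16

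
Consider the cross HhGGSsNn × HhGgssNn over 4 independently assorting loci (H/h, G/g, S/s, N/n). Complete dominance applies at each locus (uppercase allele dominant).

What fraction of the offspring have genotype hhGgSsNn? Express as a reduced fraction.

HhGGSsNn gametes: HGSN×2, HGSn×2, HGsN×2, HGsn×2, hGSN×2, hGSn×2, hGsN×2, hGsn×2
HhGgssNn gametes: HGsN×2, HGsn×2, HgsN×2, Hgsn×2, hGsN×2, hGsn×2, hgsN×2, hgsn×2
HhGGSsNn×HhGgssNn grid (16·16=256): HHGGSsNN=4 HHGGSsNn=8 HHGGSsnn=4 HHGGssNN=4 HHGGssNn=8 HHGGssnn=4 HHGgSsNN=4 HHGgSsNn=8 HHGgSsnn=4 HHGgssNN=4 HHGgssNn=8 HHGgssnn=4 HhGGSsNN=8 HhGGSsNn=16 HhGGSsnn=8 HhGGssNN=8 HhGGssNn=16 HhGGssnn=8 HhGgSsNN=8 HhGgSsNn=16 HhGgSsnn=8 HhGgssNN=8 HhGgssNn=16 HhGgssnn=8 hhGGSsNN=4 hhGGSsNn=8 hhGGSsnn=4 hhGGssNN=4 hhGGssNn=8 hhGGssnn=4 hhGgSsNN=4 hhGgSsNn=8 hhGgSsnn=4 hhGgssNN=4 hhGgssNn=8 hhGgssnn=4
hhGgSsNn hits 8/256; gcd=8; 8÷8/256÷8 = 1/32

P(hhGgSsNn) = 1/32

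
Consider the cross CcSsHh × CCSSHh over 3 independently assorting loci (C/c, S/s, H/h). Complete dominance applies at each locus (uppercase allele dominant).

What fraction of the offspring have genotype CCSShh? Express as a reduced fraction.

P(CCSShh) = 1/16

CcSsHh gametes: CSH×1, CSh×1, CsH×1, Csh×1, cSH×1, cSh×1, csH×1, csh×1
CCSSHh gametes: CSH×4, CSh×4
CcSsHh×CCSSHh grid (8·8=64): CCSSHH=4 CCSSHh=8 CCSShh=4 CCSsHH=4 CCSsHh=8 CCSshh=4 CcSSHH=4 CcSSHh=8 CcSShh=4 CcSsHH=4 CcSsHh=8 CcSshh=4
CCSShh hits 4/64; gcd=4; 4÷4/64÷4 = 1/16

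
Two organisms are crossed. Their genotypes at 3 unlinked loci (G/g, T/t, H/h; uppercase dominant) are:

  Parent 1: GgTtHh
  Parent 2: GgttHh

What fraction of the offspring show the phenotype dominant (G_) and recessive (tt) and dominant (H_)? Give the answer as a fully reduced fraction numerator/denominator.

P(G_ tt H_) = 9/32

GgTtHh gametes: GTH×1, GTh×1, GtH×1, Gth×1, gTH×1, gTh×1, gtH×1, gth×1
GgttHh gametes: GtH×2, Gth×2, gtH×2, gth×2
GgTtHh×GgttHh grid (8·8=64): GGTtHH=2 GGTtHh=4 GGTthh=2 GGttHH=2 GGttHh=4 GGtthh=2 GgTtHH=4 GgTtHh=8 GgTthh=4 GgttHH=4 GgttHh=8 Ggtthh=4 ggTtHH=2 ggTtHh=4 ggTthh=2 ggttHH=2 ggttHh=4 ggtthh=2
G_ tt H_ hits 18/64; gcd=2; 18÷2/64÷2 = 9/32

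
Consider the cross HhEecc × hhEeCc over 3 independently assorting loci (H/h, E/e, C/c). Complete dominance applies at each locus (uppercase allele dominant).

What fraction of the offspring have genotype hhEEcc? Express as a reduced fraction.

P(hhEEcc) = 1/16

HhEecc gametes: HEc×2, Hec×2, hEc×2, hec×2
hhEeCc gametes: hEC×2, hEc×2, heC×2, hec×2
HhEecc×hhEeCc grid (8·8=64): HhEECc=4 HhEEcc=4 HhEeCc=8 HhEecc=8 HheeCc=4 Hheecc=4 hhEECc=4 hhEEcc=4 hhEeCc=8 hhEecc=8 hheeCc=4 hheecc=4
hhEEcc hits 4/64; gcd=4; 4÷4/64÷4 = 1/16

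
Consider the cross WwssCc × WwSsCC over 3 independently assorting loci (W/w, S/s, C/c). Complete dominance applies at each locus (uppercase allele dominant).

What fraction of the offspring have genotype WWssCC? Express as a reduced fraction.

WwssCc gametes: WsC×2, Wsc×2, wsC×2, wsc×2
WwSsCC gametes: WSC×2, WsC×2, wSC×2, wsC×2
WwssCc×WwSsCC grid (8·8=64): WWSsCC=4 WWSsCc=4 WWssCC=4 WWssCc=4 WwSsCC=8 WwSsCc=8 WwssCC=8 WwssCc=8 wwSsCC=4 wwSsCc=4 wwssCC=4 wwssCc=4
WWssCC hits 4/64; gcd=4; 4÷4/64÷4 = 1/16

P(WWssCC) = 1/16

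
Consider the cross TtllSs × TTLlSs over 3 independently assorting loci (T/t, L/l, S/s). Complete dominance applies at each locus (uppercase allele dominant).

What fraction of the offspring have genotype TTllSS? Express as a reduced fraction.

P(TTllSS) = 1/16

TtllSs gametes: TlS×2, Tls×2, tlS×2, tls×2
TTLlSs gametes: TLS×2, TLs×2, TlS×2, Tls×2
TtllSs×TTLlSs grid (8·8=64): TTLlSS=4 TTLlSs=8 TTLlss=4 TTllSS=4 TTllSs=8 TTllss=4 TtLlSS=4 TtLlSs=8 TtLlss=4 TtllSS=4 TtllSs=8 Ttllss=4
TTllSS hits 4/64; gcd=4; 4÷4/64÷4 = 1/16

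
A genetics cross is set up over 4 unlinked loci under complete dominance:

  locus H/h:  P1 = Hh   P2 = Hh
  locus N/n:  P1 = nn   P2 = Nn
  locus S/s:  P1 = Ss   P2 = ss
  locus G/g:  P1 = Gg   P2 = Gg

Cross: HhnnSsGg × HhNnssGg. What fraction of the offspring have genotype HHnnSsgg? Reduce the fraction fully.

HhnnSsGg gametes: HnSG×2, HnSg×2, HnsG×2, Hnsg×2, hnSG×2, hnSg×2, hnsG×2, hnsg×2
HhNnssGg gametes: HNsG×2, HNsg×2, HnsG×2, Hnsg×2, hNsG×2, hNsg×2, hnsG×2, hnsg×2
HhnnSsGg×HhNnssGg grid (16·16=256): HHNnSsGG=4 HHNnSsGg=8 HHNnSsgg=4 HHNnssGG=4 HHNnssGg=8 HHNnssgg=4 HHnnSsGG=4 HHnnSsGg=8 HHnnSsgg=4 HHnnssGG=4 HHnnssGg=8 HHnnssgg=4 HhNnSsGG=8 HhNnSsGg=16 HhNnSsgg=8 HhNnssGG=8 HhNnssGg=16 HhNnssgg=8 HhnnSsGG=8 HhnnSsGg=16 HhnnSsgg=8 HhnnssGG=8 HhnnssGg=16 Hhnnssgg=8 hhNnSsGG=4 hhNnSsGg=8 hhNnSsgg=4 hhNnssGG=4 hhNnssGg=8 hhNnssgg=4 hhnnSsGG=4 hhnnSsGg=8 hhnnSsgg=4 hhnnssGG=4 hhnnssGg=8 hhnnssgg=4
HHnnSsgg hits 4/256; gcd=4; 4÷4/256÷4 = 1/64

P(HHnnSsgg) = 1/64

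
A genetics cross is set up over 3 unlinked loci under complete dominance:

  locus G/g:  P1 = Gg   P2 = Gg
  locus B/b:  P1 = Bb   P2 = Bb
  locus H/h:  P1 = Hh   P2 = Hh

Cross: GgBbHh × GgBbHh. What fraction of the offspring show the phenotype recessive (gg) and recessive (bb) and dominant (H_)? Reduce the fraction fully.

P(gg bb H_) = 3/64

GgBbHh gametes: GBH×1, GBh×1, GbH×1, Gbh×1, gBH×1, gBh×1, gbH×1, gbh×1
GgBbHh gametes: GBH×1, GBh×1, GbH×1, Gbh×1, gBH×1, gBh×1, gbH×1, gbh×1
GgBbHh×GgBbHh grid (8·8=64): GGBBHH=1 GGBBHh=2 GGBBhh=1 GGBbHH=2 GGBbHh=4 GGBbhh=2 GGbbHH=1 GGbbHh=2 GGbbhh=1 GgBBHH=2 GgBBHh=4 GgBBhh=2 GgBbHH=4 GgBbHh=8 GgBbhh=4 GgbbHH=2 GgbbHh=4 Ggbbhh=2 ggBBHH=1 ggBBHh=2 ggBBhh=1 ggBbHH=2 ggBbHh=4 ggBbhh=2 ggbbHH=1 ggbbHh=2 ggbbhh=1
gg bb H_ hits 3/64; gcd=1; 3÷1/64÷1 = 3/64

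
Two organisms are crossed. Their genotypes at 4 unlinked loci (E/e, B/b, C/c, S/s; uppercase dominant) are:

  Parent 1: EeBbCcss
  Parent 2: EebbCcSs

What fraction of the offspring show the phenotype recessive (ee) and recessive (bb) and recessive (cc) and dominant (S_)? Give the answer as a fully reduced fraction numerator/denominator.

P(ee bb cc S_) = 1/64

EeBbCcss gametes: EBCs×2, EBcs×2, EbCs×2, Ebcs×2, eBCs×2, eBcs×2, ebCs×2, ebcs×2
EebbCcSs gametes: EbCS×2, EbCs×2, EbcS×2, Ebcs×2, ebCS×2, ebCs×2, ebcS×2, ebcs×2
EeBbCcss×EebbCcSs grid (16·16=256): EEBbCCSs=4 EEBbCCss=4 EEBbCcSs=8 EEBbCcss=8 EEBbccSs=4 EEBbccss=4 EEbbCCSs=4 EEbbCCss=4 EEbbCcSs=8 EEbbCcss=8 EEbbccSs=4 EEbbccss=4 EeBbCCSs=8 EeBbCCss=8 EeBbCcSs=16 EeBbCcss=16 EeBbccSs=8 EeBbccss=8 EebbCCSs=8 EebbCCss=8 EebbCcSs=16 EebbCcss=16 EebbccSs=8 Eebbccss=8 eeBbCCSs=4 eeBbCCss=4 eeBbCcSs=8 eeBbCcss=8 eeBbccSs=4 eeBbccss=4 eebbCCSs=4 eebbCCss=4 eebbCcSs=8 eebbCcss=8 eebbccSs=4 eebbccss=4
ee bb cc S_ hits 4/256; gcd=4; 4÷4/256÷4 = 1/64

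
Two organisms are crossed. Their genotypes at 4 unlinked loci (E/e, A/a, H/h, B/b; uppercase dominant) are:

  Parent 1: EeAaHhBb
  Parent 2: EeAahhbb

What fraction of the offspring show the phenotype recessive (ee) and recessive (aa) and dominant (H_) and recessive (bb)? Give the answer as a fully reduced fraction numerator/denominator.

P(ee aa H_ bb) = 1/64

EeAaHhBb gametes: EAHB×1, EAHb×1, EAhB×1, EAhb×1, EaHB×1, EaHb×1, EahB×1, Eahb×1, eAHB×1, eAHb×1, eAhB×1, eAhb×1, eaHB×1, eaHb×1, eahB×1, eahb×1
EeAahhbb gametes: EAhb×4, Eahb×4, eAhb×4, eahb×4
EeAaHhBb×EeAahhbb grid (16·16=256): EEAAHhBb=4 EEAAHhbb=4 EEAAhhBb=4 EEAAhhbb=4 EEAaHhBb=8 EEAaHhbb=8 EEAahhBb=8 EEAahhbb=8 EEaaHhBb=4 EEaaHhbb=4 EEaahhBb=4 EEaahhbb=4 EeAAHhBb=8 EeAAHhbb=8 EeAAhhBb=8 EeAAhhbb=8 EeAaHhBb=16 EeAaHhbb=16 EeAahhBb=16 EeAahhbb=16 EeaaHhBb=8 EeaaHhbb=8 EeaahhBb=8 Eeaahhbb=8 eeAAHhBb=4 eeAAHhbb=4 eeAAhhBb=4 eeAAhhbb=4 eeAaHhBb=8 eeAaHhbb=8 eeAahhBb=8 eeAahhbb=8 eeaaHhBb=4 eeaaHhbb=4 eeaahhBb=4 eeaahhbb=4
ee aa H_ bb hits 4/256; gcd=4; 4÷4/256÷4 = 1/64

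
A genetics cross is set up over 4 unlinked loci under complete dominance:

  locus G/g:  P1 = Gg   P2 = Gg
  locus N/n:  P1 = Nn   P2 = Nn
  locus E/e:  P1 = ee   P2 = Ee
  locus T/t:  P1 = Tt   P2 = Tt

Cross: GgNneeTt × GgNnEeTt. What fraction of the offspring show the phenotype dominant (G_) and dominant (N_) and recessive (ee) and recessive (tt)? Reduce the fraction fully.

GgNneeTt gametes: GNeT×2, GNet×2, GneT×2, Gnet×2, gNeT×2, gNet×2, gneT×2, gnet×2
GgNnEeTt gametes: GNET×1, GNEt×1, GNeT×1, GNet×1, GnET×1, GnEt×1, GneT×1, Gnet×1, gNET×1, gNEt×1, gNeT×1, gNet×1, gnET×1, gnEt×1, gneT×1, gnet×1
GgNneeTt×GgNnEeTt grid (16·16=256): GGNNEeTT=2 GGNNEeTt=4 GGNNEett=2 GGNNeeTT=2 GGNNeeTt=4 GGNNeett=2 GGNnEeTT=4 GGNnEeTt=8 GGNnEett=4 GGNneeTT=4 GGNneeTt=8 GGNneett=4 GGnnEeTT=2 GGnnEeTt=4 GGnnEett=2 GGnneeTT=2 GGnneeTt=4 GGnneett=2 GgNNEeTT=4 GgNNEeTt=8 GgNNEett=4 GgNNeeTT=4 GgNNeeTt=8 GgNNeett=4 GgNnEeTT=8 GgNnEeTt=16 GgNnEett=8 GgNneeTT=8 GgNneeTt=16 GgNneett=8 GgnnEeTT=4 GgnnEeTt=8 GgnnEett=4 GgnneeTT=4 GgnneeTt=8 Ggnneett=4 ggNNEeTT=2 ggNNEeTt=4 ggNNEett=2 ggNNeeTT=2 ggNNeeTt=4 ggNNeett=2 ggNnEeTT=4 ggNnEeTt=8 ggNnEett=4 ggNneeTT=4 ggNneeTt=8 ggNneett=4 ggnnEeTT=2 ggnnEeTt=4 ggnnEett=2 ggnneeTT=2 ggnneeTt=4 ggnneett=2
G_ N_ ee tt hits 18/256; gcd=2; 18÷2/256÷2 = 9/128

P(G_ N_ ee tt) = 9/128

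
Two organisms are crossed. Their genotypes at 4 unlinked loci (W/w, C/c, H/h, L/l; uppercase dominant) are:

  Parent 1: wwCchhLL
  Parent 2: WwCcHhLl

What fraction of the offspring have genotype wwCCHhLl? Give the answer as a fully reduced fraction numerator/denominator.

wwCchhLL gametes: wChL×8, wchL×8
WwCcHhLl gametes: WCHL×1, WCHl×1, WChL×1, WChl×1, WcHL×1, WcHl×1, WchL×1, Wchl×1, wCHL×1, wCHl×1, wChL×1, wChl×1, wcHL×1, wcHl×1, wchL×1, wchl×1
wwCchhLL×WwCcHhLl grid (16·16=256): WwCCHhLL=8 WwCCHhLl=8 WwCChhLL=8 WwCChhLl=8 WwCcHhLL=16 WwCcHhLl=16 WwCchhLL=16 WwCchhLl=16 WwccHhLL=8 WwccHhLl=8 WwcchhLL=8 WwcchhLl=8 wwCCHhLL=8 wwCCHhLl=8 wwCChhLL=8 wwCChhLl=8 wwCcHhLL=16 wwCcHhLl=16 wwCchhLL=16 wwCchhLl=16 wwccHhLL=8 wwccHhLl=8 wwcchhLL=8 wwcchhLl=8
wwCCHhLl hits 8/256; gcd=8; 8÷8/256÷8 = 1/32

P(wwCCHhLl) = 1/32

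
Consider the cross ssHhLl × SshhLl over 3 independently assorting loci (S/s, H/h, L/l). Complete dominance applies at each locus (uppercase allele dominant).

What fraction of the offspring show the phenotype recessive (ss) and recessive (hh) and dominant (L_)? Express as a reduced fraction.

ssHhLl gametes: sHL×2, sHl×2, shL×2, shl×2
SshhLl gametes: ShL×2, Shl×2, shL×2, shl×2
ssHhLl×SshhLl grid (8·8=64): SsHhLL=4 SsHhLl=8 SsHhll=4 SshhLL=4 SshhLl=8 Sshhll=4 ssHhLL=4 ssHhLl=8 ssHhll=4 sshhLL=4 sshhLl=8 sshhll=4
ss hh L_ hits 12/64; gcd=4; 12÷4/64÷4 = 3/16

P(ss hh L_) = 3/16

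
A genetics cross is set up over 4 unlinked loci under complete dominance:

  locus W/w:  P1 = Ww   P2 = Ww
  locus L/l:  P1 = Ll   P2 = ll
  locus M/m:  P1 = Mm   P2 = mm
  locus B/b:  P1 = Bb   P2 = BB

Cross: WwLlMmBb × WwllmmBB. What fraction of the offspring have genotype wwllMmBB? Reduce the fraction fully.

P(wwllMmBB) = 1/32

WwLlMmBb gametes: WLMB×1, WLMb×1, WLmB×1, WLmb×1, WlMB×1, WlMb×1, WlmB×1, Wlmb×1, wLMB×1, wLMb×1, wLmB×1, wLmb×1, wlMB×1, wlMb×1, wlmB×1, wlmb×1
WwllmmBB gametes: WlmB×8, wlmB×8
WwLlMmBb×WwllmmBB grid (16·16=256): WWLlMmBB=8 WWLlMmBb=8 WWLlmmBB=8 WWLlmmBb=8 WWllMmBB=8 WWllMmBb=8 WWllmmBB=8 WWllmmBb=8 WwLlMmBB=16 WwLlMmBb=16 WwLlmmBB=16 WwLlmmBb=16 WwllMmBB=16 WwllMmBb=16 WwllmmBB=16 WwllmmBb=16 wwLlMmBB=8 wwLlMmBb=8 wwLlmmBB=8 wwLlmmBb=8 wwllMmBB=8 wwllMmBb=8 wwllmmBB=8 wwllmmBb=8
wwllMmBB hits 8/256; gcd=8; 8÷8/256÷8 = 1/32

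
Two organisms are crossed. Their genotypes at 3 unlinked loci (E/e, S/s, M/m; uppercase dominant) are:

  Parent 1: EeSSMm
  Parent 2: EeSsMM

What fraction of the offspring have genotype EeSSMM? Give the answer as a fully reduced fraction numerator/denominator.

P(EeSSMM) = 1/8

EeSSMm gametes: ESM×2, ESm×2, eSM×2, eSm×2
EeSsMM gametes: ESM×2, EsM×2, eSM×2, esM×2
EeSSMm×EeSsMM grid (8·8=64): EESSMM=4 EESSMm=4 EESsMM=4 EESsMm=4 EeSSMM=8 EeSSMm=8 EeSsMM=8 EeSsMm=8 eeSSMM=4 eeSSMm=4 eeSsMM=4 eeSsMm=4
EeSSMM hits 8/64; gcd=8; 8÷8/64÷8 = 1/8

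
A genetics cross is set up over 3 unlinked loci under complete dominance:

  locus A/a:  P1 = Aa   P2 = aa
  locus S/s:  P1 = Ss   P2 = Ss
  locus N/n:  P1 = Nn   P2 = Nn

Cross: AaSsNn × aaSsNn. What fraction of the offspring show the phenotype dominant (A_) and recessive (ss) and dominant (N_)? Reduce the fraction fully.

P(A_ ss N_) = 3/32

AaSsNn gametes: ASN×1, ASn×1, AsN×1, Asn×1, aSN×1, aSn×1, asN×1, asn×1
aaSsNn gametes: aSN×2, aSn×2, asN×2, asn×2
AaSsNn×aaSsNn grid (8·8=64): AaSSNN=2 AaSSNn=4 AaSSnn=2 AaSsNN=4 AaSsNn=8 AaSsnn=4 AassNN=2 AassNn=4 Aassnn=2 aaSSNN=2 aaSSNn=4 aaSSnn=2 aaSsNN=4 aaSsNn=8 aaSsnn=4 aassNN=2 aassNn=4 aassnn=2
A_ ss N_ hits 6/64; gcd=2; 6÷2/64÷2 = 3/32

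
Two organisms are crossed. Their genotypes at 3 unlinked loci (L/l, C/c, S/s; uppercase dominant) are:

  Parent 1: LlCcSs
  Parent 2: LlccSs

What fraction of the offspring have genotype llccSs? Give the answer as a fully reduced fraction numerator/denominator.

LlCcSs gametes: LCS×1, LCs×1, LcS×1, Lcs×1, lCS×1, lCs×1, lcS×1, lcs×1
LlccSs gametes: LcS×2, Lcs×2, lcS×2, lcs×2
LlCcSs×LlccSs grid (8·8=64): LLCcSS=2 LLCcSs=4 LLCcss=2 LLccSS=2 LLccSs=4 LLccss=2 LlCcSS=4 LlCcSs=8 LlCcss=4 LlccSS=4 LlccSs=8 Llccss=4 llCcSS=2 llCcSs=4 llCcss=2 llccSS=2 llccSs=4 llccss=2
llccSs hits 4/64; gcd=4; 4÷4/64÷4 = 1/16

P(llccSs) = 1/16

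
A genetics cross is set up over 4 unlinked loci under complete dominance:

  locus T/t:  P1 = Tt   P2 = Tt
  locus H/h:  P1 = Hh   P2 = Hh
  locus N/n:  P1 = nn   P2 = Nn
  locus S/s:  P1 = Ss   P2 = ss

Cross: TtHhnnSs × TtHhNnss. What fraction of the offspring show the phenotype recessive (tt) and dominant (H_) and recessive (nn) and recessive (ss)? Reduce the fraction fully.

TtHhnnSs gametes: THnS×2, THns×2, ThnS×2, Thns×2, tHnS×2, tHns×2, thnS×2, thns×2
TtHhNnss gametes: THNs×2, THns×2, ThNs×2, Thns×2, tHNs×2, tHns×2, thNs×2, thns×2
TtHhnnSs×TtHhNnss grid (16·16=256): TTHHNnSs=4 TTHHNnss=4 TTHHnnSs=4 TTHHnnss=4 TTHhNnSs=8 TTHhNnss=8 TTHhnnSs=8 TTHhnnss=8 TThhNnSs=4 TThhNnss=4 TThhnnSs=4 TThhnnss=4 TtHHNnSs=8 TtHHNnss=8 TtHHnnSs=8 TtHHnnss=8 TtHhNnSs=16 TtHhNnss=16 TtHhnnSs=16 TtHhnnss=16 TthhNnSs=8 TthhNnss=8 TthhnnSs=8 Tthhnnss=8 ttHHNnSs=4 ttHHNnss=4 ttHHnnSs=4 ttHHnnss=4 ttHhNnSs=8 ttHhNnss=8 ttHhnnSs=8 ttHhnnss=8 tthhNnSs=4 tthhNnss=4 tthhnnSs=4 tthhnnss=4
tt H_ nn ss hits 12/256; gcd=4; 12÷4/256÷4 = 3/64

P(tt H_ nn ss) = 3/64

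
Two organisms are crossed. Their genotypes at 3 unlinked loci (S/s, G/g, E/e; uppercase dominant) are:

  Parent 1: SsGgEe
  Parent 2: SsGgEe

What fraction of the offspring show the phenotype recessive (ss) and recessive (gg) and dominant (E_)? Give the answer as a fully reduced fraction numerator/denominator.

P(ss gg E_) = 3/64

SsGgEe gametes: SGE×1, SGe×1, SgE×1, Sge×1, sGE×1, sGe×1, sgE×1, sge×1
SsGgEe gametes: SGE×1, SGe×1, SgE×1, Sge×1, sGE×1, sGe×1, sgE×1, sge×1
SsGgEe×SsGgEe grid (8·8=64): SSGGEE=1 SSGGEe=2 SSGGee=1 SSGgEE=2 SSGgEe=4 SSGgee=2 SSggEE=1 SSggEe=2 SSggee=1 SsGGEE=2 SsGGEe=4 SsGGee=2 SsGgEE=4 SsGgEe=8 SsGgee=4 SsggEE=2 SsggEe=4 Ssggee=2 ssGGEE=1 ssGGEe=2 ssGGee=1 ssGgEE=2 ssGgEe=4 ssGgee=2 ssggEE=1 ssggEe=2 ssggee=1
ss gg E_ hits 3/64; gcd=1; 3÷1/64÷1 = 3/64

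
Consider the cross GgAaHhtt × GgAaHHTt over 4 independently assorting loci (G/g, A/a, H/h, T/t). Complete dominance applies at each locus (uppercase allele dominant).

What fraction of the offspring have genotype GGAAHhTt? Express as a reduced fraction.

GgAaHhtt gametes: GAHt×2, GAht×2, GaHt×2, Gaht×2, gAHt×2, gAht×2, gaHt×2, gaht×2
GgAaHHTt gametes: GAHT×2, GAHt×2, GaHT×2, GaHt×2, gAHT×2, gAHt×2, gaHT×2, gaHt×2
GgAaHhtt×GgAaHHTt grid (16·16=256): GGAAHHTt=4 GGAAHHtt=4 GGAAHhTt=4 GGAAHhtt=4 GGAaHHTt=8 GGAaHHtt=8 GGAaHhTt=8 GGAaHhtt=8 GGaaHHTt=4 GGaaHHtt=4 GGaaHhTt=4 GGaaHhtt=4 GgAAHHTt=8 GgAAHHtt=8 GgAAHhTt=8 GgAAHhtt=8 GgAaHHTt=16 GgAaHHtt=16 GgAaHhTt=16 GgAaHhtt=16 GgaaHHTt=8 GgaaHHtt=8 GgaaHhTt=8 GgaaHhtt=8 ggAAHHTt=4 ggAAHHtt=4 ggAAHhTt=4 ggAAHhtt=4 ggAaHHTt=8 ggAaHHtt=8 ggAaHhTt=8 ggAaHhtt=8 ggaaHHTt=4 ggaaHHtt=4 ggaaHhTt=4 ggaaHhtt=4
GGAAHhTt hits 4/256; gcd=4; 4÷4/256÷4 = 1/64

P(GGAAHhTt) = 1/64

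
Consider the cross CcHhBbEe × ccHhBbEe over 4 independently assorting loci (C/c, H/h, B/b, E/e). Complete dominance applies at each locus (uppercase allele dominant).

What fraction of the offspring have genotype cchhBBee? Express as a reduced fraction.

CcHhBbEe gametes: CHBE×1, CHBe×1, CHbE×1, CHbe×1, ChBE×1, ChBe×1, ChbE×1, Chbe×1, cHBE×1, cHBe×1, cHbE×1, cHbe×1, chBE×1, chBe×1, chbE×1, chbe×1
ccHhBbEe gametes: cHBE×2, cHBe×2, cHbE×2, cHbe×2, chBE×2, chBe×2, chbE×2, chbe×2
CcHhBbEe×ccHhBbEe grid (16·16=256): CcHHBBEE=2 CcHHBBEe=4 CcHHBBee=2 CcHHBbEE=4 CcHHBbEe=8 CcHHBbee=4 CcHHbbEE=2 CcHHbbEe=4 CcHHbbee=2 CcHhBBEE=4 CcHhBBEe=8 CcHhBBee=4 CcHhBbEE=8 CcHhBbEe=16 CcHhBbee=8 CcHhbbEE=4 CcHhbbEe=8 CcHhbbee=4 CchhBBEE=2 CchhBBEe=4 CchhBBee=2 CchhBbEE=4 CchhBbEe=8 CchhBbee=4 CchhbbEE=2 CchhbbEe=4 Cchhbbee=2 ccHHBBEE=2 ccHHBBEe=4 ccHHBBee=2 ccHHBbEE=4 ccHHBbEe=8 ccHHBbee=4 ccHHbbEE=2 ccHHbbEe=4 ccHHbbee=2 ccHhBBEE=4 ccHhBBEe=8 ccHhBBee=4 ccHhBbEE=8 ccHhBbEe=16 ccHhBbee=8 ccHhbbEE=4 ccHhbbEe=8 ccHhbbee=4 cchhBBEE=2 cchhBBEe=4 cchhBBee=2 cchhBbEE=4 cchhBbEe=8 cchhBbee=4 cchhbbEE=2 cchhbbEe=4 cchhbbee=2
cchhBBee hits 2/256; gcd=2; 2÷2/256÷2 = 1/128

P(cchhBBee) = 1/128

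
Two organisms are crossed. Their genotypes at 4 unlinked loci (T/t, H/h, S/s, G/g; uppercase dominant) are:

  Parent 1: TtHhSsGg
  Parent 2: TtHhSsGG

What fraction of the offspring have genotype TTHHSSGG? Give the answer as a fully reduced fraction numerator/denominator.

TtHhSsGg gametes: THSG×1, THSg×1, THsG×1, THsg×1, ThSG×1, ThSg×1, ThsG×1, Thsg×1, tHSG×1, tHSg×1, tHsG×1, tHsg×1, thSG×1, thSg×1, thsG×1, thsg×1
TtHhSsGG gametes: THSG×2, THsG×2, ThSG×2, ThsG×2, tHSG×2, tHsG×2, thSG×2, thsG×2
TtHhSsGg×TtHhSsGG grid (16·16=256): TTHHSSGG=2 TTHHSSGg=2 TTHHSsGG=4 TTHHSsGg=4 TTHHssGG=2 TTHHssGg=2 TTHhSSGG=4 TTHhSSGg=4 TTHhSsGG=8 TTHhSsGg=8 TTHhssGG=4 TTHhssGg=4 TThhSSGG=2 TThhSSGg=2 TThhSsGG=4 TThhSsGg=4 TThhssGG=2 TThhssGg=2 TtHHSSGG=4 TtHHSSGg=4 TtHHSsGG=8 TtHHSsGg=8 TtHHssGG=4 TtHHssGg=4 TtHhSSGG=8 TtHhSSGg=8 TtHhSsGG=16 TtHhSsGg=16 TtHhssGG=8 TtHhssGg=8 TthhSSGG=4 TthhSSGg=4 TthhSsGG=8 TthhSsGg=8 TthhssGG=4 TthhssGg=4 ttHHSSGG=2 ttHHSSGg=2 ttHHSsGG=4 ttHHSsGg=4 ttHHssGG=2 ttHHssGg=2 ttHhSSGG=4 ttHhSSGg=4 ttHhSsGG=8 ttHhSsGg=8 ttHhssGG=4 ttHhssGg=4 tthhSSGG=2 tthhSSGg=2 tthhSsGG=4 tthhSsGg=4 tthhssGG=2 tthhssGg=2
TTHHSSGG hits 2/256; gcd=2; 2÷2/256÷2 = 1/128

P(TTHHSSGG) = 1/128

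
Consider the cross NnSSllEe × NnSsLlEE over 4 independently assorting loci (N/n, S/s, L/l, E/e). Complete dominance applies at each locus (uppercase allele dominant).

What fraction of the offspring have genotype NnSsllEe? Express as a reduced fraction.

NnSSllEe gametes: NSlE×4, NSle×4, nSlE×4, nSle×4
NnSsLlEE gametes: NSLE×2, NSlE×2, NsLE×2, NslE×2, nSLE×2, nSlE×2, nsLE×2, nslE×2
NnSSllEe×NnSsLlEE grid (16·16=256): NNSSLlEE=8 NNSSLlEe=8 NNSSllEE=8 NNSSllEe=8 NNSsLlEE=8 NNSsLlEe=8 NNSsllEE=8 NNSsllEe=8 NnSSLlEE=16 NnSSLlEe=16 NnSSllEE=16 NnSSllEe=16 NnSsLlEE=16 NnSsLlEe=16 NnSsllEE=16 NnSsllEe=16 nnSSLlEE=8 nnSSLlEe=8 nnSSllEE=8 nnSSllEe=8 nnSsLlEE=8 nnSsLlEe=8 nnSsllEE=8 nnSsllEe=8
NnSsllEe hits 16/256; gcd=16; 16÷16/256÷16 = 1/16

P(NnSsllEe) = 1/16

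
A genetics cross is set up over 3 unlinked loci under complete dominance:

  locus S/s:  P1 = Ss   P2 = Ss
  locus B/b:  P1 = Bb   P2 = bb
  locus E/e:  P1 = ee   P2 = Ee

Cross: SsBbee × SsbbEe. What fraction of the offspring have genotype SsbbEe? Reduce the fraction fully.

P(SsbbEe) = 1/8

SsBbee gametes: SBe×2, Sbe×2, sBe×2, sbe×2
SsbbEe gametes: SbE×2, Sbe×2, sbE×2, sbe×2
SsBbee×SsbbEe grid (8·8=64): SSBbEe=4 SSBbee=4 SSbbEe=4 SSbbee=4 SsBbEe=8 SsBbee=8 SsbbEe=8 Ssbbee=8 ssBbEe=4 ssBbee=4 ssbbEe=4 ssbbee=4
SsbbEe hits 8/64; gcd=8; 8÷8/64÷8 = 1/8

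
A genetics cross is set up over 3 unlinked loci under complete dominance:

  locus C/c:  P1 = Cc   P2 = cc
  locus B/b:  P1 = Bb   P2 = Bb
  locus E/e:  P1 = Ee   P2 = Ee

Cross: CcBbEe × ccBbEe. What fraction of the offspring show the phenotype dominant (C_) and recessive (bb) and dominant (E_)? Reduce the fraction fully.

P(C_ bb E_) = 3/32

CcBbEe gametes: CBE×1, CBe×1, CbE×1, Cbe×1, cBE×1, cBe×1, cbE×1, cbe×1
ccBbEe gametes: cBE×2, cBe×2, cbE×2, cbe×2
CcBbEe×ccBbEe grid (8·8=64): CcBBEE=2 CcBBEe=4 CcBBee=2 CcBbEE=4 CcBbEe=8 CcBbee=4 CcbbEE=2 CcbbEe=4 Ccbbee=2 ccBBEE=2 ccBBEe=4 ccBBee=2 ccBbEE=4 ccBbEe=8 ccBbee=4 ccbbEE=2 ccbbEe=4 ccbbee=2
C_ bb E_ hits 6/64; gcd=2; 6÷2/64÷2 = 3/32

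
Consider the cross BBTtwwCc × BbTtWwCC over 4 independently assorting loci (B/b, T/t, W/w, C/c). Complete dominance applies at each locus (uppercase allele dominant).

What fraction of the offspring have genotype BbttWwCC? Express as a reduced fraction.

BBTtwwCc gametes: BTwC×4, BTwc×4, BtwC×4, Btwc×4
BbTtWwCC gametes: BTWC×2, BTwC×2, BtWC×2, BtwC×2, bTWC×2, bTwC×2, btWC×2, btwC×2
BBTtwwCc×BbTtWwCC grid (16·16=256): BBTTWwCC=8 BBTTWwCc=8 BBTTwwCC=8 BBTTwwCc=8 BBTtWwCC=16 BBTtWwCc=16 BBTtwwCC=16 BBTtwwCc=16 BBttWwCC=8 BBttWwCc=8 BBttwwCC=8 BBttwwCc=8 BbTTWwCC=8 BbTTWwCc=8 BbTTwwCC=8 BbTTwwCc=8 BbTtWwCC=16 BbTtWwCc=16 BbTtwwCC=16 BbTtwwCc=16 BbttWwCC=8 BbttWwCc=8 BbttwwCC=8 BbttwwCc=8
BbttWwCC hits 8/256; gcd=8; 8÷8/256÷8 = 1/32

P(BbttWwCC) = 1/32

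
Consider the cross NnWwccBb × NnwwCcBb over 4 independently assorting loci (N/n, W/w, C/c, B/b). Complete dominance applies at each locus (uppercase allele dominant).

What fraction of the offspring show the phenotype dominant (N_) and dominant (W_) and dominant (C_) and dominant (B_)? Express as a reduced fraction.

NnWwccBb gametes: NWcB×2, NWcb×2, NwcB×2, Nwcb×2, nWcB×2, nWcb×2, nwcB×2, nwcb×2
NnwwCcBb gametes: NwCB×2, NwCb×2, NwcB×2, Nwcb×2, nwCB×2, nwCb×2, nwcB×2, nwcb×2
NnWwccBb×NnwwCcBb grid (16·16=256): NNWwCcBB=4 NNWwCcBb=8 NNWwCcbb=4 NNWwccBB=4 NNWwccBb=8 NNWwccbb=4 NNwwCcBB=4 NNwwCcBb=8 NNwwCcbb=4 NNwwccBB=4 NNwwccBb=8 NNwwccbb=4 NnWwCcBB=8 NnWwCcBb=16 NnWwCcbb=8 NnWwccBB=8 NnWwccBb=16 NnWwccbb=8 NnwwCcBB=8 NnwwCcBb=16 NnwwCcbb=8 NnwwccBB=8 NnwwccBb=16 Nnwwccbb=8 nnWwCcBB=4 nnWwCcBb=8 nnWwCcbb=4 nnWwccBB=4 nnWwccBb=8 nnWwccbb=4 nnwwCcBB=4 nnwwCcBb=8 nnwwCcbb=4 nnwwccBB=4 nnwwccBb=8 nnwwccbb=4
N_ W_ C_ B_ hits 36/256; gcd=4; 36÷4/256÷4 = 9/64

P(N_ W_ C_ B_) = 9/64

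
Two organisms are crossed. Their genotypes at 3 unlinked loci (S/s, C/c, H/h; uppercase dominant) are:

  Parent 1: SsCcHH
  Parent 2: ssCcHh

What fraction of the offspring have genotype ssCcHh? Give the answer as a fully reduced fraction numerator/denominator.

SsCcHH gametes: SCH×2, ScH×2, sCH×2, scH×2
ssCcHh gametes: sCH×2, sCh×2, scH×2, sch×2
SsCcHH×ssCcHh grid (8·8=64): SsCCHH=4 SsCCHh=4 SsCcHH=8 SsCcHh=8 SsccHH=4 SsccHh=4 ssCCHH=4 ssCCHh=4 ssCcHH=8 ssCcHh=8 ssccHH=4 ssccHh=4
ssCcHh hits 8/64; gcd=8; 8÷8/64÷8 = 1/8

P(ssCcHh) = 1/8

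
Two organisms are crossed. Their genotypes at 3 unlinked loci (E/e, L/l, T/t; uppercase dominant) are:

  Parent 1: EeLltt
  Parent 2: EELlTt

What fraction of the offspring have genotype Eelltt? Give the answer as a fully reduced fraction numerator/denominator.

EeLltt gametes: ELt×2, Elt×2, eLt×2, elt×2
EELlTt gametes: ELT×2, ELt×2, ElT×2, Elt×2
EeLltt×EELlTt grid (8·8=64): EELLTt=4 EELLtt=4 EELlTt=8 EELltt=8 EEllTt=4 EElltt=4 EeLLTt=4 EeLLtt=4 EeLlTt=8 EeLltt=8 EellTt=4 Eelltt=4
Eelltt hits 4/64; gcd=4; 4÷4/64÷4 = 1/16

P(Eelltt) = 1/16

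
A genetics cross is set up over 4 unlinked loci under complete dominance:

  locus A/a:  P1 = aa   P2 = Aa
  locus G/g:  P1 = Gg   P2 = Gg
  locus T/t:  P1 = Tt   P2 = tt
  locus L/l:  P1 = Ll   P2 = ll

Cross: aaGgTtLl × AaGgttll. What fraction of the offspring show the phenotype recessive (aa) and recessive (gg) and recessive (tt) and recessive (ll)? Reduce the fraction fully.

P(aa gg tt ll) = 1/32

aaGgTtLl gametes: aGTL×2, aGTl×2, aGtL×2, aGtl×2, agTL×2, agTl×2, agtL×2, agtl×2
AaGgttll gametes: AGtl×4, Agtl×4, aGtl×4, agtl×4
aaGgTtLl×AaGgttll grid (16·16=256): AaGGTtLl=8 AaGGTtll=8 AaGGttLl=8 AaGGttll=8 AaGgTtLl=16 AaGgTtll=16 AaGgttLl=16 AaGgttll=16 AaggTtLl=8 AaggTtll=8 AaggttLl=8 Aaggttll=8 aaGGTtLl=8 aaGGTtll=8 aaGGttLl=8 aaGGttll=8 aaGgTtLl=16 aaGgTtll=16 aaGgttLl=16 aaGgttll=16 aaggTtLl=8 aaggTtll=8 aaggttLl=8 aaggttll=8
aa gg tt ll hits 8/256; gcd=8; 8÷8/256÷8 = 1/32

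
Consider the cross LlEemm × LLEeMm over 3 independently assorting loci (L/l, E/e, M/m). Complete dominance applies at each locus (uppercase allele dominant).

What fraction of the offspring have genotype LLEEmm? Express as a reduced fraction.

P(LLEEmm) = 1/16

LlEemm gametes: LEm×2, Lem×2, lEm×2, lem×2
LLEeMm gametes: LEM×2, LEm×2, LeM×2, Lem×2
LlEemm×LLEeMm grid (8·8=64): LLEEMm=4 LLEEmm=4 LLEeMm=8 LLEemm=8 LLeeMm=4 LLeemm=4 LlEEMm=4 LlEEmm=4 LlEeMm=8 LlEemm=8 LleeMm=4 Lleemm=4
LLEEmm hits 4/64; gcd=4; 4÷4/64÷4 = 1/16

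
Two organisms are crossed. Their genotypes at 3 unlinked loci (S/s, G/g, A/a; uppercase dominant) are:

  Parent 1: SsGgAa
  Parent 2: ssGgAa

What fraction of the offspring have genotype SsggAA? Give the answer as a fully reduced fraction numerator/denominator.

P(SsggAA) = 1/32

SsGgAa gametes: SGA×1, SGa×1, SgA×1, Sga×1, sGA×1, sGa×1, sgA×1, sga×1
ssGgAa gametes: sGA×2, sGa×2, sgA×2, sga×2
SsGgAa×ssGgAa grid (8·8=64): SsGGAA=2 SsGGAa=4 SsGGaa=2 SsGgAA=4 SsGgAa=8 SsGgaa=4 SsggAA=2 SsggAa=4 Ssggaa=2 ssGGAA=2 ssGGAa=4 ssGGaa=2 ssGgAA=4 ssGgAa=8 ssGgaa=4 ssggAA=2 ssggAa=4 ssggaa=2
SsggAA hits 2/64; gcd=2; 2÷2/64÷2 = 1/32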